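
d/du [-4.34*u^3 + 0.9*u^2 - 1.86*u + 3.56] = -13.02*u^2 + 1.8*u - 1.86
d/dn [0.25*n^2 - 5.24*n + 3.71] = 0.5*n - 5.24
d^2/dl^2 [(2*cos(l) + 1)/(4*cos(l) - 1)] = 6*(4*sin(l)^2 - cos(l) + 4)/(4*cos(l) - 1)^3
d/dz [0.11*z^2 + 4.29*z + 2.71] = 0.22*z + 4.29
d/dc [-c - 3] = -1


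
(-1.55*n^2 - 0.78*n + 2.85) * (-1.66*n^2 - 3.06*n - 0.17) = 2.573*n^4 + 6.0378*n^3 - 2.0807*n^2 - 8.5884*n - 0.4845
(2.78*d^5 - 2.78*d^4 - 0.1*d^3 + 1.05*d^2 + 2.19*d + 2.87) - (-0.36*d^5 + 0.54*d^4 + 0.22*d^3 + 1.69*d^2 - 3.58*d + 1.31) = 3.14*d^5 - 3.32*d^4 - 0.32*d^3 - 0.64*d^2 + 5.77*d + 1.56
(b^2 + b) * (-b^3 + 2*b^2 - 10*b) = -b^5 + b^4 - 8*b^3 - 10*b^2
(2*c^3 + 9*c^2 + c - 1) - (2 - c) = 2*c^3 + 9*c^2 + 2*c - 3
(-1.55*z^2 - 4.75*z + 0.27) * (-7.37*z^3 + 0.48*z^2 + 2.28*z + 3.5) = 11.4235*z^5 + 34.2635*z^4 - 7.8039*z^3 - 16.1254*z^2 - 16.0094*z + 0.945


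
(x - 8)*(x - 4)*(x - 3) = x^3 - 15*x^2 + 68*x - 96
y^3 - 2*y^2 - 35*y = y*(y - 7)*(y + 5)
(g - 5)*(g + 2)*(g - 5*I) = g^3 - 3*g^2 - 5*I*g^2 - 10*g + 15*I*g + 50*I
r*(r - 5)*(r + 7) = r^3 + 2*r^2 - 35*r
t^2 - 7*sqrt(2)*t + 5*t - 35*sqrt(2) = (t + 5)*(t - 7*sqrt(2))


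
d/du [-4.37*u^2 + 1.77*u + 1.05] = 1.77 - 8.74*u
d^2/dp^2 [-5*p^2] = -10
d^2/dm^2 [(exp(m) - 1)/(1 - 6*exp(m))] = (30*exp(m) + 5)*exp(m)/(216*exp(3*m) - 108*exp(2*m) + 18*exp(m) - 1)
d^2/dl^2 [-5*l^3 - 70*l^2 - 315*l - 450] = -30*l - 140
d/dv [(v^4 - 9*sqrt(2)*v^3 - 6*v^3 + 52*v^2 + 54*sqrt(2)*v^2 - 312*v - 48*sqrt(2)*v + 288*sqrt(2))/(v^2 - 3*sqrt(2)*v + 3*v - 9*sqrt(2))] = (2*v^5 - 18*sqrt(2)*v^4 + 3*v^4 - 54*sqrt(2)*v^3 + 72*v^3 + 216*sqrt(2)*v^2 + 630*v^2 - 1512*sqrt(2)*v - 1944*v + 2592 + 1944*sqrt(2))/(v^4 - 6*sqrt(2)*v^3 + 6*v^3 - 36*sqrt(2)*v^2 + 27*v^2 - 54*sqrt(2)*v + 108*v + 162)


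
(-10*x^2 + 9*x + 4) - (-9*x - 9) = -10*x^2 + 18*x + 13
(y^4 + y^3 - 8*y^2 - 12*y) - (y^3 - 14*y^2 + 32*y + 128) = y^4 + 6*y^2 - 44*y - 128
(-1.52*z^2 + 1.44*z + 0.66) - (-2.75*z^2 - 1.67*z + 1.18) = 1.23*z^2 + 3.11*z - 0.52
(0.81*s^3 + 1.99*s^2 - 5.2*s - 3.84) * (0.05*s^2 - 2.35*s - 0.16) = 0.0405*s^5 - 1.804*s^4 - 5.0661*s^3 + 11.7096*s^2 + 9.856*s + 0.6144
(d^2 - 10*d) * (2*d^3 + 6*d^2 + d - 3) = 2*d^5 - 14*d^4 - 59*d^3 - 13*d^2 + 30*d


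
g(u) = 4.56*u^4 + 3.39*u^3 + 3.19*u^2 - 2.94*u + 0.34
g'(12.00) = 33056.82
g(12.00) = 100838.50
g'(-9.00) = -12533.55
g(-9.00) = 27732.04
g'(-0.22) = -4.05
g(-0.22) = 1.12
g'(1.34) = 67.76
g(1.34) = 24.99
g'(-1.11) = -22.44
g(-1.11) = 9.82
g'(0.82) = 19.19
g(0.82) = 4.00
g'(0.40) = 2.41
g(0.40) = 0.01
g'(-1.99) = -119.10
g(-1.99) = 63.62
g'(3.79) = 1160.31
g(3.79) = 1160.42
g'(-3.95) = -993.59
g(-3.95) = 962.88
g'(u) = 18.24*u^3 + 10.17*u^2 + 6.38*u - 2.94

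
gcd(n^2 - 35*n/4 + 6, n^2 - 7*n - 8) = n - 8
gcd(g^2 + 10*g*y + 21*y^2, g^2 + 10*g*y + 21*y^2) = g^2 + 10*g*y + 21*y^2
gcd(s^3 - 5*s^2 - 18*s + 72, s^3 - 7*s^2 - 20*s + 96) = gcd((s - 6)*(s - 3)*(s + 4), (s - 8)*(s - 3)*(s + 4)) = s^2 + s - 12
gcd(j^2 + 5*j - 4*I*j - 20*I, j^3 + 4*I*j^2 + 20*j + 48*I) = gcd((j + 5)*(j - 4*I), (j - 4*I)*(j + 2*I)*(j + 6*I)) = j - 4*I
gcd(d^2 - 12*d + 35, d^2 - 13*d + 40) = d - 5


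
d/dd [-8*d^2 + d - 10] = 1 - 16*d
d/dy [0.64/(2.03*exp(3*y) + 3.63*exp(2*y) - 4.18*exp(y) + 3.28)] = (-3.8976*exp(2*y) - 4.6464*exp(y) + 2.6752)*exp(y)/(2.03*exp(3*y) + 3.63*exp(2*y) - 4.18*exp(y) + 3.28)^2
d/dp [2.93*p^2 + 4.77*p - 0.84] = 5.86*p + 4.77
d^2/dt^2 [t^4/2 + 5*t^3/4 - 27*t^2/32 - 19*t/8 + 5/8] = 6*t^2 + 15*t/2 - 27/16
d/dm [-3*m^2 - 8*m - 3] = -6*m - 8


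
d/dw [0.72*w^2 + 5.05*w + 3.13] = 1.44*w + 5.05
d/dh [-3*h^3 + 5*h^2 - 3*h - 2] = -9*h^2 + 10*h - 3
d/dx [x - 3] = 1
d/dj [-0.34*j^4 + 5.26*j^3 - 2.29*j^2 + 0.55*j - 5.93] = -1.36*j^3 + 15.78*j^2 - 4.58*j + 0.55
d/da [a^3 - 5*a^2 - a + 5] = 3*a^2 - 10*a - 1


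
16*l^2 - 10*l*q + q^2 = (-8*l + q)*(-2*l + q)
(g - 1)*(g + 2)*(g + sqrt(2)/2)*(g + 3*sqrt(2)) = g^4 + g^3 + 7*sqrt(2)*g^3/2 + g^2 + 7*sqrt(2)*g^2/2 - 7*sqrt(2)*g + 3*g - 6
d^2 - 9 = (d - 3)*(d + 3)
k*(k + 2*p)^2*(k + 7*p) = k^4 + 11*k^3*p + 32*k^2*p^2 + 28*k*p^3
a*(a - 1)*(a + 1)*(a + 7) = a^4 + 7*a^3 - a^2 - 7*a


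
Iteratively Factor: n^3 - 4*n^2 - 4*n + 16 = (n - 2)*(n^2 - 2*n - 8) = (n - 4)*(n - 2)*(n + 2)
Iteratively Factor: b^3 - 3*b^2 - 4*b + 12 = (b - 3)*(b^2 - 4) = (b - 3)*(b + 2)*(b - 2)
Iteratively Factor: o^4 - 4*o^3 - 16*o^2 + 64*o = (o - 4)*(o^3 - 16*o) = (o - 4)^2*(o^2 + 4*o) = o*(o - 4)^2*(o + 4)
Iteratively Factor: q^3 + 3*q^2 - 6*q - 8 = (q + 1)*(q^2 + 2*q - 8) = (q - 2)*(q + 1)*(q + 4)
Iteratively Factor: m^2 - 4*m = (m - 4)*(m)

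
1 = 1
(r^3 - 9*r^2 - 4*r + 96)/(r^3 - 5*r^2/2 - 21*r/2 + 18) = 2*(r - 8)/(2*r - 3)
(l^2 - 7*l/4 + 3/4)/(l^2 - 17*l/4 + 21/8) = 2*(l - 1)/(2*l - 7)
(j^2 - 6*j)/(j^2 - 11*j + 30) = j/(j - 5)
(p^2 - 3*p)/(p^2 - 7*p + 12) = p/(p - 4)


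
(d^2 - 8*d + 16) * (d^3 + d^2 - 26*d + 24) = d^5 - 7*d^4 - 18*d^3 + 248*d^2 - 608*d + 384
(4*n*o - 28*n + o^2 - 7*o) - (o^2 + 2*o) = 4*n*o - 28*n - 9*o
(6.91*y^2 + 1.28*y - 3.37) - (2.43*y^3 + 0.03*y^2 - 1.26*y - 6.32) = -2.43*y^3 + 6.88*y^2 + 2.54*y + 2.95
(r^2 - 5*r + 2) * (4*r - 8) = 4*r^3 - 28*r^2 + 48*r - 16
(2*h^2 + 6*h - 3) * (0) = 0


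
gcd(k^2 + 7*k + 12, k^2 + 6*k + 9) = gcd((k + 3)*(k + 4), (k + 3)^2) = k + 3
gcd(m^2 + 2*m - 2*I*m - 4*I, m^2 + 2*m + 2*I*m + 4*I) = m + 2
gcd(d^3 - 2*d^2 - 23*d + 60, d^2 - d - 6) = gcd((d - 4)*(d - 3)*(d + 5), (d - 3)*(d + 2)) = d - 3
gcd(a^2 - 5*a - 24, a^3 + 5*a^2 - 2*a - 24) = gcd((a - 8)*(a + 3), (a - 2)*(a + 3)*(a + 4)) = a + 3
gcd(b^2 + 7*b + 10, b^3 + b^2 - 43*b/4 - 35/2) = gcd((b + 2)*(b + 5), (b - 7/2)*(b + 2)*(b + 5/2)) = b + 2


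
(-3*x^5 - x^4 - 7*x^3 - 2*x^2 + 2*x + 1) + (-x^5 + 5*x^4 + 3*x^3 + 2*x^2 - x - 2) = -4*x^5 + 4*x^4 - 4*x^3 + x - 1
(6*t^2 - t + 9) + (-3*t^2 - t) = 3*t^2 - 2*t + 9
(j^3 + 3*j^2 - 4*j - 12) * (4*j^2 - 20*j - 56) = 4*j^5 - 8*j^4 - 132*j^3 - 136*j^2 + 464*j + 672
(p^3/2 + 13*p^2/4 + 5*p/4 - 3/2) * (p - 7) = p^4/2 - p^3/4 - 43*p^2/2 - 41*p/4 + 21/2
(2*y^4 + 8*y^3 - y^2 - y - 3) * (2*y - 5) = 4*y^5 + 6*y^4 - 42*y^3 + 3*y^2 - y + 15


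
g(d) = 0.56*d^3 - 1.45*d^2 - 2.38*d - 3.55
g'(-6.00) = 75.50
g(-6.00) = -162.43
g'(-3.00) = 21.44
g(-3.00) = -24.58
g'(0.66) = -3.56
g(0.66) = -5.59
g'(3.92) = 12.07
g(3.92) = -1.43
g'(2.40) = 0.34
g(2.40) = -9.87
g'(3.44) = 7.52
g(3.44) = -6.10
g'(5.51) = 32.65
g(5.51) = 32.99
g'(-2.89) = 20.03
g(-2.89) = -22.30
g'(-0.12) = -2.01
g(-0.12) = -3.29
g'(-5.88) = 72.76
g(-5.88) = -153.54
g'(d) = 1.68*d^2 - 2.9*d - 2.38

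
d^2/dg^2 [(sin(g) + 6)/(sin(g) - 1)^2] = (-29*sin(g) + cos(g)^2 - 41)/(sin(g) - 1)^3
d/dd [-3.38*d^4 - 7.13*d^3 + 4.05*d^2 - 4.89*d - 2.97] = -13.52*d^3 - 21.39*d^2 + 8.1*d - 4.89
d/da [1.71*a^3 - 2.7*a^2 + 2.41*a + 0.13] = 5.13*a^2 - 5.4*a + 2.41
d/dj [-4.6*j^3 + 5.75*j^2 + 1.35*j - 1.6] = -13.8*j^2 + 11.5*j + 1.35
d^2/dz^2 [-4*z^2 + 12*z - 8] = -8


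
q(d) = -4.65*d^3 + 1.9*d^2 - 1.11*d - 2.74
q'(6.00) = -480.51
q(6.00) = -945.40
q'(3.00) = -115.26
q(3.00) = -114.52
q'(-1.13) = -23.22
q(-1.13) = 7.65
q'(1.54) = -28.34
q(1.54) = -16.93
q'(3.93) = -201.63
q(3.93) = -260.00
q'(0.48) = -2.50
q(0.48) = -3.35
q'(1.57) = -29.53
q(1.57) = -17.79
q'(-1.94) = -60.98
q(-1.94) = 40.52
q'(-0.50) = -6.50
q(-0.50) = -1.13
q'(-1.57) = -41.46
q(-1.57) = 21.68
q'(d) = -13.95*d^2 + 3.8*d - 1.11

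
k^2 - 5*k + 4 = (k - 4)*(k - 1)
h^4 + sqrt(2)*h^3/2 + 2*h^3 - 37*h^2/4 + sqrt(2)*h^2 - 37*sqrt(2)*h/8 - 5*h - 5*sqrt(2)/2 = (h - 5/2)*(h + 1/2)*(h + 4)*(h + sqrt(2)/2)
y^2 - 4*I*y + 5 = (y - 5*I)*(y + I)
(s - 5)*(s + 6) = s^2 + s - 30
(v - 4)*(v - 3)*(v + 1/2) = v^3 - 13*v^2/2 + 17*v/2 + 6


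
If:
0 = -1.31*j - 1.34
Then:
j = -1.02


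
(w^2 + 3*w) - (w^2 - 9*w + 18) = 12*w - 18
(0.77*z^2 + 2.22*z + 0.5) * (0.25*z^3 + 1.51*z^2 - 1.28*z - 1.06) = 0.1925*z^5 + 1.7177*z^4 + 2.4916*z^3 - 2.9028*z^2 - 2.9932*z - 0.53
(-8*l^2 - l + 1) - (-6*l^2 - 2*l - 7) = -2*l^2 + l + 8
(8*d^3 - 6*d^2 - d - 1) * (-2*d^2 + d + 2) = -16*d^5 + 20*d^4 + 12*d^3 - 11*d^2 - 3*d - 2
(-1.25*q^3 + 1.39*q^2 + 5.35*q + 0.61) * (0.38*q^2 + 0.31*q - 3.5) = -0.475*q^5 + 0.1407*q^4 + 6.8389*q^3 - 2.9747*q^2 - 18.5359*q - 2.135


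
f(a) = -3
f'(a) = 0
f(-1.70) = -3.00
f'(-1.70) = 0.00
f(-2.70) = -3.00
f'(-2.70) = 0.00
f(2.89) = -3.00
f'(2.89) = 0.00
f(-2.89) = -3.00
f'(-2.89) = 0.00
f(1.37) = -3.00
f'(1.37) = 0.00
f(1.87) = -3.00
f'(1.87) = 0.00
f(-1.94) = -3.00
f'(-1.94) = 0.00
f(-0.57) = -3.00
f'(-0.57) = 0.00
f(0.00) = -3.00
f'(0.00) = 0.00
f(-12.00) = -3.00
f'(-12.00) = 0.00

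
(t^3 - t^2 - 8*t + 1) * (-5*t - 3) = -5*t^4 + 2*t^3 + 43*t^2 + 19*t - 3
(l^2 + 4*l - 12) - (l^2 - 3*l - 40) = 7*l + 28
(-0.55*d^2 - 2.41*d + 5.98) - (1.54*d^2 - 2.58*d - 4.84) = -2.09*d^2 + 0.17*d + 10.82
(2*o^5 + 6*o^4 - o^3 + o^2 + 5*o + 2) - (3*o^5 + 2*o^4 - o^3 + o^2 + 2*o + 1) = -o^5 + 4*o^4 + 3*o + 1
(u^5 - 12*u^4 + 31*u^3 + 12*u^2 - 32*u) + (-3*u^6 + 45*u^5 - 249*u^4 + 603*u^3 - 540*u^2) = -3*u^6 + 46*u^5 - 261*u^4 + 634*u^3 - 528*u^2 - 32*u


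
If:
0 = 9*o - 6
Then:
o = 2/3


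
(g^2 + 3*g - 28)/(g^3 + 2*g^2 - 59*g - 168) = (g - 4)/(g^2 - 5*g - 24)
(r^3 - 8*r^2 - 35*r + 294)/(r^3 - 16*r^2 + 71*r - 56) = (r^2 - r - 42)/(r^2 - 9*r + 8)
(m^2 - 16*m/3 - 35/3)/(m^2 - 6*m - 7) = (m + 5/3)/(m + 1)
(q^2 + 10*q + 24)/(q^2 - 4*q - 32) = (q + 6)/(q - 8)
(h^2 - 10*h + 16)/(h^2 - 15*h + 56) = (h - 2)/(h - 7)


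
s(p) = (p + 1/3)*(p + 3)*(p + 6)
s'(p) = (p + 1/3)*(p + 3) + (p + 1/3)*(p + 6) + (p + 3)*(p + 6) = 3*p^2 + 56*p/3 + 21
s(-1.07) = -7.01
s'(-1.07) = 4.46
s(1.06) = 39.94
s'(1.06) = 44.16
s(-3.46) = 3.65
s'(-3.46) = -7.67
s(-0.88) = -5.93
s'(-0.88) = 6.90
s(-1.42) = -7.86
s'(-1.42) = 0.54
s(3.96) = 297.62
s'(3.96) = 141.96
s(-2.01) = -6.62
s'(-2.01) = -4.40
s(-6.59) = -13.25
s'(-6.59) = 28.27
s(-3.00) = 0.00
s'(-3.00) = -8.00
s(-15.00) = -1584.00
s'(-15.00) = 416.00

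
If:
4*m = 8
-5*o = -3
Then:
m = 2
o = 3/5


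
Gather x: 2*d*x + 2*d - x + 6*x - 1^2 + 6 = 2*d + x*(2*d + 5) + 5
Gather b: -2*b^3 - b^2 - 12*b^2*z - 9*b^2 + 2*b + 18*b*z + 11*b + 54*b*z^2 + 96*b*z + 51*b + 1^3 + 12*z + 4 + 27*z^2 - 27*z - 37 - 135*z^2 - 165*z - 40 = -2*b^3 + b^2*(-12*z - 10) + b*(54*z^2 + 114*z + 64) - 108*z^2 - 180*z - 72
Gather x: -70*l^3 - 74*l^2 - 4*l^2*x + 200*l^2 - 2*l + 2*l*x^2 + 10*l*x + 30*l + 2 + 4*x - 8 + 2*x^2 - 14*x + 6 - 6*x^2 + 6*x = -70*l^3 + 126*l^2 + 28*l + x^2*(2*l - 4) + x*(-4*l^2 + 10*l - 4)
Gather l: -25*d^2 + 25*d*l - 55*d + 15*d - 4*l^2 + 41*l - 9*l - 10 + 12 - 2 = -25*d^2 - 40*d - 4*l^2 + l*(25*d + 32)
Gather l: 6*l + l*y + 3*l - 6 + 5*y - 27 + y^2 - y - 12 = l*(y + 9) + y^2 + 4*y - 45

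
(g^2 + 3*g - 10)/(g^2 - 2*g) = (g + 5)/g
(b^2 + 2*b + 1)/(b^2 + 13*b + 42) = (b^2 + 2*b + 1)/(b^2 + 13*b + 42)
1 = 1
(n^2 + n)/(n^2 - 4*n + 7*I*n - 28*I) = n*(n + 1)/(n^2 + n*(-4 + 7*I) - 28*I)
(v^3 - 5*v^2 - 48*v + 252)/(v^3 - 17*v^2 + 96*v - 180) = (v + 7)/(v - 5)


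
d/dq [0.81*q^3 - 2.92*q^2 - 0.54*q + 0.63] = 2.43*q^2 - 5.84*q - 0.54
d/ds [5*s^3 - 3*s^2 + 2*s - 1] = 15*s^2 - 6*s + 2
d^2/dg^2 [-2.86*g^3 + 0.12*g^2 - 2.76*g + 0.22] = 0.24 - 17.16*g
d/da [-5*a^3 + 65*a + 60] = 65 - 15*a^2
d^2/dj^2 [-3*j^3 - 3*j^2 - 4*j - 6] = -18*j - 6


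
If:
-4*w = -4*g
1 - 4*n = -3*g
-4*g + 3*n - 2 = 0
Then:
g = -5/7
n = -2/7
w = -5/7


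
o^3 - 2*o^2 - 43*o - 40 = (o - 8)*(o + 1)*(o + 5)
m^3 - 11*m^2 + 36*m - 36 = (m - 6)*(m - 3)*(m - 2)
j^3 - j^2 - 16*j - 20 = (j - 5)*(j + 2)^2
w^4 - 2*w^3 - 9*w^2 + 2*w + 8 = (w - 4)*(w - 1)*(w + 1)*(w + 2)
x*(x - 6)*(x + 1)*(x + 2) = x^4 - 3*x^3 - 16*x^2 - 12*x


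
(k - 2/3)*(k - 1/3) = k^2 - k + 2/9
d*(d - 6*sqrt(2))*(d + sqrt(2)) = d^3 - 5*sqrt(2)*d^2 - 12*d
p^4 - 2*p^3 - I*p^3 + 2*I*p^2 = p^2*(p - 2)*(p - I)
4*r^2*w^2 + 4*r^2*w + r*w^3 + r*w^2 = w*(4*r + w)*(r*w + r)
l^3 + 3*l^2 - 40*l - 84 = (l - 6)*(l + 2)*(l + 7)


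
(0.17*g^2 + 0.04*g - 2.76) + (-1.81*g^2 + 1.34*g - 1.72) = -1.64*g^2 + 1.38*g - 4.48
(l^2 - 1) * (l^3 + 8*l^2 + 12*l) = l^5 + 8*l^4 + 11*l^3 - 8*l^2 - 12*l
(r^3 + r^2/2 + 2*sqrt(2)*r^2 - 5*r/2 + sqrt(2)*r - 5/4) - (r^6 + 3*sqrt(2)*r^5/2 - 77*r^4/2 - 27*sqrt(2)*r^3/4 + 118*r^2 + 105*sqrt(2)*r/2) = -r^6 - 3*sqrt(2)*r^5/2 + 77*r^4/2 + r^3 + 27*sqrt(2)*r^3/4 - 235*r^2/2 + 2*sqrt(2)*r^2 - 103*sqrt(2)*r/2 - 5*r/2 - 5/4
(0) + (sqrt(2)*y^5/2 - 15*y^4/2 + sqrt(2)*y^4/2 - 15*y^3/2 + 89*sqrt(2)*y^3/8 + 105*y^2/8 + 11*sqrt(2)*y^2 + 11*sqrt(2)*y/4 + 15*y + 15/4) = sqrt(2)*y^5/2 - 15*y^4/2 + sqrt(2)*y^4/2 - 15*y^3/2 + 89*sqrt(2)*y^3/8 + 105*y^2/8 + 11*sqrt(2)*y^2 + 11*sqrt(2)*y/4 + 15*y + 15/4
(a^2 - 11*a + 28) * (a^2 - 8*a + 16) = a^4 - 19*a^3 + 132*a^2 - 400*a + 448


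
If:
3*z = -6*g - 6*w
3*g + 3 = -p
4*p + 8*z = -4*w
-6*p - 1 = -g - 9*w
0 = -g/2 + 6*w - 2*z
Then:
No Solution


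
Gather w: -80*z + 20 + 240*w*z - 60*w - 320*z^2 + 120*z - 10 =w*(240*z - 60) - 320*z^2 + 40*z + 10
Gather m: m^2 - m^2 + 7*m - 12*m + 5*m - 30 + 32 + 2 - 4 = 0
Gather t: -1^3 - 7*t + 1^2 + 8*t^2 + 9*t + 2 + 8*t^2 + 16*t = 16*t^2 + 18*t + 2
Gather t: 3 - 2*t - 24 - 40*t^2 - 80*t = -40*t^2 - 82*t - 21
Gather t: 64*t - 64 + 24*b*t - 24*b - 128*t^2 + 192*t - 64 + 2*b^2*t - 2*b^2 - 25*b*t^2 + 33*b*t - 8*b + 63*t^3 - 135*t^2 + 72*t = -2*b^2 - 32*b + 63*t^3 + t^2*(-25*b - 263) + t*(2*b^2 + 57*b + 328) - 128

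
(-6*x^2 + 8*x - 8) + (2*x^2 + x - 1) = -4*x^2 + 9*x - 9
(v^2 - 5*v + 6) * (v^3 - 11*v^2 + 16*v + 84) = v^5 - 16*v^4 + 77*v^3 - 62*v^2 - 324*v + 504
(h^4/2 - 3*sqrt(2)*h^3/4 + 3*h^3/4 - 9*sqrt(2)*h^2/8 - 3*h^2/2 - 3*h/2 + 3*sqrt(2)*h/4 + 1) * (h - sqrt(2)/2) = h^5/2 - sqrt(2)*h^4 + 3*h^4/4 - 3*sqrt(2)*h^3/2 - 3*h^3/4 - 3*h^2/8 + 3*sqrt(2)*h^2/2 + h/4 + 3*sqrt(2)*h/4 - sqrt(2)/2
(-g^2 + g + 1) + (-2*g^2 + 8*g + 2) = -3*g^2 + 9*g + 3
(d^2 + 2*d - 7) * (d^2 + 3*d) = d^4 + 5*d^3 - d^2 - 21*d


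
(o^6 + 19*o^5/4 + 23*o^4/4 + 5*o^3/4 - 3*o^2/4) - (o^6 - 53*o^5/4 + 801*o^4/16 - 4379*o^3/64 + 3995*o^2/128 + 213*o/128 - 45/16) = 18*o^5 - 709*o^4/16 + 4459*o^3/64 - 4091*o^2/128 - 213*o/128 + 45/16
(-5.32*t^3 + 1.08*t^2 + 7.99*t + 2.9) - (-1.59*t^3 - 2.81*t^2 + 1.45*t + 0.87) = -3.73*t^3 + 3.89*t^2 + 6.54*t + 2.03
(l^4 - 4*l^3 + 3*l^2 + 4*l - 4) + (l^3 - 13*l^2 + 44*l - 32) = l^4 - 3*l^3 - 10*l^2 + 48*l - 36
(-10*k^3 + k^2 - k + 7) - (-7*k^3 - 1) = -3*k^3 + k^2 - k + 8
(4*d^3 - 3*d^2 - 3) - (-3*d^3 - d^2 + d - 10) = 7*d^3 - 2*d^2 - d + 7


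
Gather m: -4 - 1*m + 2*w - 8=-m + 2*w - 12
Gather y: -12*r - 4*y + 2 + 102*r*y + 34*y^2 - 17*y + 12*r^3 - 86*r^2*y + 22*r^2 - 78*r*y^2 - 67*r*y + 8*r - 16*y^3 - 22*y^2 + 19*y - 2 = 12*r^3 + 22*r^2 - 4*r - 16*y^3 + y^2*(12 - 78*r) + y*(-86*r^2 + 35*r - 2)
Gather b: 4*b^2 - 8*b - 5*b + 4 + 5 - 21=4*b^2 - 13*b - 12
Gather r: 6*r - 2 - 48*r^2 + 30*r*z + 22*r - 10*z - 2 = -48*r^2 + r*(30*z + 28) - 10*z - 4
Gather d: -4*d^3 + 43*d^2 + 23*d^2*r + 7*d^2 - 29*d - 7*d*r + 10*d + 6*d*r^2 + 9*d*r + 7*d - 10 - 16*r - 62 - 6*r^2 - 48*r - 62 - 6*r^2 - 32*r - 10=-4*d^3 + d^2*(23*r + 50) + d*(6*r^2 + 2*r - 12) - 12*r^2 - 96*r - 144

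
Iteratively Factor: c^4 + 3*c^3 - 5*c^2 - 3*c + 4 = (c + 4)*(c^3 - c^2 - c + 1) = (c + 1)*(c + 4)*(c^2 - 2*c + 1) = (c - 1)*(c + 1)*(c + 4)*(c - 1)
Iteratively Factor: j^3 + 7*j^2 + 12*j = (j + 4)*(j^2 + 3*j) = j*(j + 4)*(j + 3)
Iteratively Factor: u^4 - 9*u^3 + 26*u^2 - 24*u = (u - 4)*(u^3 - 5*u^2 + 6*u) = u*(u - 4)*(u^2 - 5*u + 6) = u*(u - 4)*(u - 3)*(u - 2)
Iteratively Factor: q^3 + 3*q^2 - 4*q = (q + 4)*(q^2 - q) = (q - 1)*(q + 4)*(q)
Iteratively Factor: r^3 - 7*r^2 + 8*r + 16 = (r - 4)*(r^2 - 3*r - 4) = (r - 4)*(r + 1)*(r - 4)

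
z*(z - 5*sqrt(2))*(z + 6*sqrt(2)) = z^3 + sqrt(2)*z^2 - 60*z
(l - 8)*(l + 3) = l^2 - 5*l - 24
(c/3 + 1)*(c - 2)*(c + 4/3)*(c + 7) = c^4/3 + 28*c^3/9 + 35*c^2/9 - 122*c/9 - 56/3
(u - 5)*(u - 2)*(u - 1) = u^3 - 8*u^2 + 17*u - 10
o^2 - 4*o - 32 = (o - 8)*(o + 4)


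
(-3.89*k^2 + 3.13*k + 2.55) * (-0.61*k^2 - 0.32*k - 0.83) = 2.3729*k^4 - 0.6645*k^3 + 0.6716*k^2 - 3.4139*k - 2.1165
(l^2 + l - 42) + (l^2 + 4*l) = 2*l^2 + 5*l - 42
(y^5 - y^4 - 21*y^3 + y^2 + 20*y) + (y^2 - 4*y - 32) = y^5 - y^4 - 21*y^3 + 2*y^2 + 16*y - 32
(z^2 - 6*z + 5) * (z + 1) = z^3 - 5*z^2 - z + 5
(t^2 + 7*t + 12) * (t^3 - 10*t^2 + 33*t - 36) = t^5 - 3*t^4 - 25*t^3 + 75*t^2 + 144*t - 432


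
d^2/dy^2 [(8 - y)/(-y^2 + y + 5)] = 2*(3*(3 - y)*(-y^2 + y + 5) - (y - 8)*(2*y - 1)^2)/(-y^2 + y + 5)^3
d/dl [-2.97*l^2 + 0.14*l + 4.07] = 0.14 - 5.94*l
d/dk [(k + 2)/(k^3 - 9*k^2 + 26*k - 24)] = (k^3 - 9*k^2 + 26*k - (k + 2)*(3*k^2 - 18*k + 26) - 24)/(k^3 - 9*k^2 + 26*k - 24)^2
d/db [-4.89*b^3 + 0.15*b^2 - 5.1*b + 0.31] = -14.67*b^2 + 0.3*b - 5.1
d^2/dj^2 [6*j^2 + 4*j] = 12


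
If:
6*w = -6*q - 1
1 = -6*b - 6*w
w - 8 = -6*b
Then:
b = 49/30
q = 49/30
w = -9/5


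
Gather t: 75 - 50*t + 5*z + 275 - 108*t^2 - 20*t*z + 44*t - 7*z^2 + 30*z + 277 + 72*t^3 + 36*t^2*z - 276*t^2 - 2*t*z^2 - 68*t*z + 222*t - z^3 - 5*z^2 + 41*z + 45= 72*t^3 + t^2*(36*z - 384) + t*(-2*z^2 - 88*z + 216) - z^3 - 12*z^2 + 76*z + 672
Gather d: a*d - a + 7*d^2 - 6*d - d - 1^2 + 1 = -a + 7*d^2 + d*(a - 7)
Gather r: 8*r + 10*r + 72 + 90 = 18*r + 162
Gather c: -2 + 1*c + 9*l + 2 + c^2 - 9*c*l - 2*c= c^2 + c*(-9*l - 1) + 9*l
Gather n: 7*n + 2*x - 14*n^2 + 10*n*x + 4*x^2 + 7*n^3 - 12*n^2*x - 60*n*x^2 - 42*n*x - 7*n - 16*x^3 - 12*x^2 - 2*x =7*n^3 + n^2*(-12*x - 14) + n*(-60*x^2 - 32*x) - 16*x^3 - 8*x^2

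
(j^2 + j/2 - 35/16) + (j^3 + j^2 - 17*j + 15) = j^3 + 2*j^2 - 33*j/2 + 205/16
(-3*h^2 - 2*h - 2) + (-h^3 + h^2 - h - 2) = -h^3 - 2*h^2 - 3*h - 4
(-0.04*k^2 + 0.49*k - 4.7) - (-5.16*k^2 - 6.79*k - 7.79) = 5.12*k^2 + 7.28*k + 3.09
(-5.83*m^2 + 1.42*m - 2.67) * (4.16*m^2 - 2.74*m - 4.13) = -24.2528*m^4 + 21.8814*m^3 + 9.0799*m^2 + 1.4512*m + 11.0271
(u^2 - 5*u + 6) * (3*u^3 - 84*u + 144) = 3*u^5 - 15*u^4 - 66*u^3 + 564*u^2 - 1224*u + 864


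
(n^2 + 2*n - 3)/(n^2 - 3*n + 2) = (n + 3)/(n - 2)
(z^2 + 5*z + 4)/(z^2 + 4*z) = (z + 1)/z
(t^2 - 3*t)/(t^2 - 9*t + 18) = t/(t - 6)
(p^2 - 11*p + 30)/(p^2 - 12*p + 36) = (p - 5)/(p - 6)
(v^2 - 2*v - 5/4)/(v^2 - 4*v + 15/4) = (2*v + 1)/(2*v - 3)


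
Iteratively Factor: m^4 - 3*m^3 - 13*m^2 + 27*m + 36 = (m - 3)*(m^3 - 13*m - 12) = (m - 3)*(m + 3)*(m^2 - 3*m - 4) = (m - 3)*(m + 1)*(m + 3)*(m - 4)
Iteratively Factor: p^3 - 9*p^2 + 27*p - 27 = (p - 3)*(p^2 - 6*p + 9) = (p - 3)^2*(p - 3)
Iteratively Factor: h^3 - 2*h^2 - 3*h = (h)*(h^2 - 2*h - 3) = h*(h - 3)*(h + 1)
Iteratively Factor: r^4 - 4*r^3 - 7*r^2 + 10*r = (r - 5)*(r^3 + r^2 - 2*r) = (r - 5)*(r + 2)*(r^2 - r) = (r - 5)*(r - 1)*(r + 2)*(r)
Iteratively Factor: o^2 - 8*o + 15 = (o - 5)*(o - 3)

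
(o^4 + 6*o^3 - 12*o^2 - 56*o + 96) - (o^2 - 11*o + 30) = o^4 + 6*o^3 - 13*o^2 - 45*o + 66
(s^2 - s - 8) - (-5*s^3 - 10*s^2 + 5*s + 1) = 5*s^3 + 11*s^2 - 6*s - 9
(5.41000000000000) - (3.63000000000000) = 1.78000000000000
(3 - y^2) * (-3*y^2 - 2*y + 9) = 3*y^4 + 2*y^3 - 18*y^2 - 6*y + 27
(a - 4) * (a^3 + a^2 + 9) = a^4 - 3*a^3 - 4*a^2 + 9*a - 36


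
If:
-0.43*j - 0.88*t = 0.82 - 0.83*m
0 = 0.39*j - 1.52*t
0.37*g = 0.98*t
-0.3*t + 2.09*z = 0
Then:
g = 18.4522522522523*z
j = 27.1521367521368*z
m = 21.4531150241994*z + 0.987951807228916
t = 6.96666666666667*z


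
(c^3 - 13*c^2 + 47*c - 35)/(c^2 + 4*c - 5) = (c^2 - 12*c + 35)/(c + 5)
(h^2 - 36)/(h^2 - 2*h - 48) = (h - 6)/(h - 8)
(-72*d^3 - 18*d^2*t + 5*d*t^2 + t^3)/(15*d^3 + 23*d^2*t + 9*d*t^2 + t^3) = (-24*d^2 + 2*d*t + t^2)/(5*d^2 + 6*d*t + t^2)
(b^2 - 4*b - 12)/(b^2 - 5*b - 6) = (b + 2)/(b + 1)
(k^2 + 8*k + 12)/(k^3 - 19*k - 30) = (k + 6)/(k^2 - 2*k - 15)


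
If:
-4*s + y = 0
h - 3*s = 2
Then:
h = 3*y/4 + 2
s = y/4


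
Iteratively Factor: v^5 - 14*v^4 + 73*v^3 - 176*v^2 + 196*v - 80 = (v - 1)*(v^4 - 13*v^3 + 60*v^2 - 116*v + 80) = (v - 2)*(v - 1)*(v^3 - 11*v^2 + 38*v - 40) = (v - 4)*(v - 2)*(v - 1)*(v^2 - 7*v + 10) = (v - 5)*(v - 4)*(v - 2)*(v - 1)*(v - 2)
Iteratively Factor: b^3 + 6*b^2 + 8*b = (b + 2)*(b^2 + 4*b) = b*(b + 2)*(b + 4)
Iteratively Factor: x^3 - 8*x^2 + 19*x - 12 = (x - 4)*(x^2 - 4*x + 3) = (x - 4)*(x - 3)*(x - 1)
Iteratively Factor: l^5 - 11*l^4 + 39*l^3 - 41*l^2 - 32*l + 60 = (l - 3)*(l^4 - 8*l^3 + 15*l^2 + 4*l - 20) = (l - 3)*(l - 2)*(l^3 - 6*l^2 + 3*l + 10) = (l - 3)*(l - 2)^2*(l^2 - 4*l - 5) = (l - 3)*(l - 2)^2*(l + 1)*(l - 5)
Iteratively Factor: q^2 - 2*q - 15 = (q - 5)*(q + 3)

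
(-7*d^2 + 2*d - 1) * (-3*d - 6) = 21*d^3 + 36*d^2 - 9*d + 6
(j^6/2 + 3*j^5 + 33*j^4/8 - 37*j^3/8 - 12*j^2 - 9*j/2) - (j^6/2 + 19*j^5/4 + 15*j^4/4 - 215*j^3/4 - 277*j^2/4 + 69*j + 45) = -7*j^5/4 + 3*j^4/8 + 393*j^3/8 + 229*j^2/4 - 147*j/2 - 45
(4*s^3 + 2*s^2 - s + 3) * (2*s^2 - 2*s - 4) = 8*s^5 - 4*s^4 - 22*s^3 - 2*s - 12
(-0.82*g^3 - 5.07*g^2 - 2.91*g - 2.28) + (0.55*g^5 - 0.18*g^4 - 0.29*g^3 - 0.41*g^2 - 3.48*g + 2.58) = 0.55*g^5 - 0.18*g^4 - 1.11*g^3 - 5.48*g^2 - 6.39*g + 0.3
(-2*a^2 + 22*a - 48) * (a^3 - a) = -2*a^5 + 22*a^4 - 46*a^3 - 22*a^2 + 48*a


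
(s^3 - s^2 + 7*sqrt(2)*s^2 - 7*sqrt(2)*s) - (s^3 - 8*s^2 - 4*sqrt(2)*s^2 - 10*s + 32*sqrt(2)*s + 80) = 7*s^2 + 11*sqrt(2)*s^2 - 39*sqrt(2)*s + 10*s - 80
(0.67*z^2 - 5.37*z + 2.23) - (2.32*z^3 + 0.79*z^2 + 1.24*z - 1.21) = -2.32*z^3 - 0.12*z^2 - 6.61*z + 3.44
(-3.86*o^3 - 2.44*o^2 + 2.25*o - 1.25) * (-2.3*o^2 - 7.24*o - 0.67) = 8.878*o^5 + 33.5584*o^4 + 15.0768*o^3 - 11.7802*o^2 + 7.5425*o + 0.8375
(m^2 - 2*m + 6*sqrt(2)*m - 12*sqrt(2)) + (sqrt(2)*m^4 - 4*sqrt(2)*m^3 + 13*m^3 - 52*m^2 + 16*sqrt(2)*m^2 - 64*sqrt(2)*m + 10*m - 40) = sqrt(2)*m^4 - 4*sqrt(2)*m^3 + 13*m^3 - 51*m^2 + 16*sqrt(2)*m^2 - 58*sqrt(2)*m + 8*m - 40 - 12*sqrt(2)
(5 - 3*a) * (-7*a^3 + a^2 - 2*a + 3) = 21*a^4 - 38*a^3 + 11*a^2 - 19*a + 15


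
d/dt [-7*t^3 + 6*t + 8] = 6 - 21*t^2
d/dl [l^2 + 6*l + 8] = 2*l + 6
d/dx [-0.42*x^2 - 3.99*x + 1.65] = -0.84*x - 3.99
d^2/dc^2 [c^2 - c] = 2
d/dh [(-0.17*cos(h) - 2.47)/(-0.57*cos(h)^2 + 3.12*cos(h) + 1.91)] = (0.0969*cos(h)^2 + 2.8158*cos(h) - 7.3817)*sin(h)/(0.3249*cos(h)^4 - 3.5568*cos(h)^3 + 7.557*cos(h)^2 + 11.9184*cos(h) + 3.6481)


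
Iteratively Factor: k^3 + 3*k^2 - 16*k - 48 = (k - 4)*(k^2 + 7*k + 12) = (k - 4)*(k + 4)*(k + 3)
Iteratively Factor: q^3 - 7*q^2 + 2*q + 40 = (q + 2)*(q^2 - 9*q + 20) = (q - 5)*(q + 2)*(q - 4)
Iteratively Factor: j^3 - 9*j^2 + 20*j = (j - 5)*(j^2 - 4*j) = (j - 5)*(j - 4)*(j)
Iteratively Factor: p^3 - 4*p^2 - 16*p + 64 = (p - 4)*(p^2 - 16) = (p - 4)*(p + 4)*(p - 4)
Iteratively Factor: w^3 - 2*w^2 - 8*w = (w + 2)*(w^2 - 4*w) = w*(w + 2)*(w - 4)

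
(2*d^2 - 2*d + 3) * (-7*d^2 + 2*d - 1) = -14*d^4 + 18*d^3 - 27*d^2 + 8*d - 3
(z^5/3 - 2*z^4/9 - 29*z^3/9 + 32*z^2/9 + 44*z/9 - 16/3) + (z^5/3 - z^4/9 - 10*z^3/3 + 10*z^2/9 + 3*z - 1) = 2*z^5/3 - z^4/3 - 59*z^3/9 + 14*z^2/3 + 71*z/9 - 19/3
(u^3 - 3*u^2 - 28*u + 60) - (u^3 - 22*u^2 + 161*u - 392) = 19*u^2 - 189*u + 452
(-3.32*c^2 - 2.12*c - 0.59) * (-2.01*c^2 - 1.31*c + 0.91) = 6.6732*c^4 + 8.6104*c^3 + 0.9419*c^2 - 1.1563*c - 0.5369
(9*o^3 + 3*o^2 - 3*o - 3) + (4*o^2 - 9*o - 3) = 9*o^3 + 7*o^2 - 12*o - 6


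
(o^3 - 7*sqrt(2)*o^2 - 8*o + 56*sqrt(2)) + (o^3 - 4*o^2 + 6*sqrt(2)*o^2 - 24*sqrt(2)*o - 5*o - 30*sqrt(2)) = 2*o^3 - 4*o^2 - sqrt(2)*o^2 - 24*sqrt(2)*o - 13*o + 26*sqrt(2)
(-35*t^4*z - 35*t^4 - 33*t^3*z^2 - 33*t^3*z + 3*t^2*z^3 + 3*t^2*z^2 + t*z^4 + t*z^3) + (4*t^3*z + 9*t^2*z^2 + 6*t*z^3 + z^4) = -35*t^4*z - 35*t^4 - 33*t^3*z^2 - 29*t^3*z + 3*t^2*z^3 + 12*t^2*z^2 + t*z^4 + 7*t*z^3 + z^4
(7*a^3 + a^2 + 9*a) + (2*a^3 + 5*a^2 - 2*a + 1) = 9*a^3 + 6*a^2 + 7*a + 1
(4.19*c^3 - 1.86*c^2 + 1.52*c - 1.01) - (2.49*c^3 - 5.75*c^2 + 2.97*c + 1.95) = 1.7*c^3 + 3.89*c^2 - 1.45*c - 2.96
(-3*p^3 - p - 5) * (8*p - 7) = -24*p^4 + 21*p^3 - 8*p^2 - 33*p + 35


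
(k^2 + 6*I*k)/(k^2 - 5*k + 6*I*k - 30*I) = k/(k - 5)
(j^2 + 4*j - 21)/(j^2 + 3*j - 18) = (j + 7)/(j + 6)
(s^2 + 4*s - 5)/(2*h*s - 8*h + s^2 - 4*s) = (s^2 + 4*s - 5)/(2*h*s - 8*h + s^2 - 4*s)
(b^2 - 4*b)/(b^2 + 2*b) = (b - 4)/(b + 2)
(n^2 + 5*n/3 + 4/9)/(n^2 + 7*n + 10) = (9*n^2 + 15*n + 4)/(9*(n^2 + 7*n + 10))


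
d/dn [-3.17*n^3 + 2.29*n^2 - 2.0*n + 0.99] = -9.51*n^2 + 4.58*n - 2.0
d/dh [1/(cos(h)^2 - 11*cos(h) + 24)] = (2*cos(h) - 11)*sin(h)/(cos(h)^2 - 11*cos(h) + 24)^2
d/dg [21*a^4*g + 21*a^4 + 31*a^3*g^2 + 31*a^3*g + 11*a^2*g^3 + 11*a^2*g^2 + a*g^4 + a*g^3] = a*(21*a^3 + 62*a^2*g + 31*a^2 + 33*a*g^2 + 22*a*g + 4*g^3 + 3*g^2)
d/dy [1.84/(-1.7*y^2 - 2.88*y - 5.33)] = (6.256*y + 5.2992)/(1.7*y^2 + 2.88*y + 5.33)^2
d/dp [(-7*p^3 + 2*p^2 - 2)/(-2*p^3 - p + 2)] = (p*(21*p - 4)*(2*p^3 + p - 2) - (6*p^2 + 1)*(7*p^3 - 2*p^2 + 2))/(2*p^3 + p - 2)^2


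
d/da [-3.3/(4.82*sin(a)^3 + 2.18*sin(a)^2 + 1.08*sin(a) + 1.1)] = (47.718*sin(a)^2 + 14.388*sin(a) + 3.564)*cos(a)/(4.82*sin(a)^3 + 2.18*sin(a)^2 + 1.08*sin(a) + 1.1)^2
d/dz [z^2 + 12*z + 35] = 2*z + 12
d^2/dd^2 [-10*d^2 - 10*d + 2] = -20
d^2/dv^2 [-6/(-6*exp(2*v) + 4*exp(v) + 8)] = 6*((1 - 6*exp(v))*(-3*exp(2*v) + 2*exp(v) + 4) - 4*(3*exp(v) - 1)^2*exp(v))*exp(v)/(-3*exp(2*v) + 2*exp(v) + 4)^3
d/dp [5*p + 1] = 5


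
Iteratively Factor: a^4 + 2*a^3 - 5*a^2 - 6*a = (a)*(a^3 + 2*a^2 - 5*a - 6) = a*(a - 2)*(a^2 + 4*a + 3) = a*(a - 2)*(a + 3)*(a + 1)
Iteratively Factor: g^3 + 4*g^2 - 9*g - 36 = (g + 3)*(g^2 + g - 12) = (g + 3)*(g + 4)*(g - 3)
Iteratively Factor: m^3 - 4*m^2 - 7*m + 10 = (m - 1)*(m^2 - 3*m - 10) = (m - 5)*(m - 1)*(m + 2)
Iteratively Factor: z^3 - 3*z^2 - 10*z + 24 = (z - 4)*(z^2 + z - 6) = (z - 4)*(z + 3)*(z - 2)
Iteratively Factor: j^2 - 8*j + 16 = (j - 4)*(j - 4)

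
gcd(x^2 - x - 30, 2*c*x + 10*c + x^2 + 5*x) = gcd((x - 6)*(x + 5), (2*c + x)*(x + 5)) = x + 5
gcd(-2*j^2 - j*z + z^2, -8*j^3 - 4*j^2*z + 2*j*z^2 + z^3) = -2*j + z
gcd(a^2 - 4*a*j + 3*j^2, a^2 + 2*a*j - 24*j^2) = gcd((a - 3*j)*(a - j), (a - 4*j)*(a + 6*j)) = 1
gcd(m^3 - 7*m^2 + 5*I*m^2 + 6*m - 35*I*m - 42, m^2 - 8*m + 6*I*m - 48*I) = m + 6*I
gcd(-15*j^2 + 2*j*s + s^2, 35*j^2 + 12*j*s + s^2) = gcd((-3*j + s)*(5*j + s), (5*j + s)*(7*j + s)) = 5*j + s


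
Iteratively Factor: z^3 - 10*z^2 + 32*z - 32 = (z - 4)*(z^2 - 6*z + 8) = (z - 4)*(z - 2)*(z - 4)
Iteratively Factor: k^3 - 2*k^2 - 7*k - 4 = (k + 1)*(k^2 - 3*k - 4) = (k - 4)*(k + 1)*(k + 1)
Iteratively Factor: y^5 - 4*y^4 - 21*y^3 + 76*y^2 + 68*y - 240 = (y + 4)*(y^4 - 8*y^3 + 11*y^2 + 32*y - 60) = (y + 2)*(y + 4)*(y^3 - 10*y^2 + 31*y - 30) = (y - 3)*(y + 2)*(y + 4)*(y^2 - 7*y + 10) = (y - 3)*(y - 2)*(y + 2)*(y + 4)*(y - 5)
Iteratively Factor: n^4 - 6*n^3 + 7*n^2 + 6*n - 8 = (n + 1)*(n^3 - 7*n^2 + 14*n - 8) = (n - 1)*(n + 1)*(n^2 - 6*n + 8) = (n - 2)*(n - 1)*(n + 1)*(n - 4)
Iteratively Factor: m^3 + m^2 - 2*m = (m)*(m^2 + m - 2) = m*(m - 1)*(m + 2)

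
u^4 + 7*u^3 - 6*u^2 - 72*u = u*(u - 3)*(u + 4)*(u + 6)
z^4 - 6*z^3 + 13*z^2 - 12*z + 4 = (z - 2)^2*(z - 1)^2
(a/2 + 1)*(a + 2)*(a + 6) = a^3/2 + 5*a^2 + 14*a + 12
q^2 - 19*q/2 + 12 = (q - 8)*(q - 3/2)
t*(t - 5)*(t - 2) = t^3 - 7*t^2 + 10*t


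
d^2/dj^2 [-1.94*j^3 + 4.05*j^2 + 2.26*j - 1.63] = 8.1 - 11.64*j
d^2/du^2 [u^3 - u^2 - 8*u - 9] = 6*u - 2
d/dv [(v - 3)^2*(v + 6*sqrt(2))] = 3*(v - 3)*(v - 1 + 4*sqrt(2))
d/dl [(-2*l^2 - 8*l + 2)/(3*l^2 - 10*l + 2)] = 4*(11*l^2 - 5*l + 1)/(9*l^4 - 60*l^3 + 112*l^2 - 40*l + 4)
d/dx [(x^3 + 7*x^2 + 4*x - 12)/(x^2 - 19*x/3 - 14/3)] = 3*(3*x^4 - 38*x^3 - 187*x^2 - 124*x - 284)/(9*x^4 - 114*x^3 + 277*x^2 + 532*x + 196)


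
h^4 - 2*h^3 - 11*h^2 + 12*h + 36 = (h - 3)^2*(h + 2)^2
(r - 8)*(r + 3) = r^2 - 5*r - 24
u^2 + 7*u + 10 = (u + 2)*(u + 5)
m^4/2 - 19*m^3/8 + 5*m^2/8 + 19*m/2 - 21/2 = (m/2 + 1)*(m - 3)*(m - 2)*(m - 7/4)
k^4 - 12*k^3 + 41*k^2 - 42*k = k*(k - 7)*(k - 3)*(k - 2)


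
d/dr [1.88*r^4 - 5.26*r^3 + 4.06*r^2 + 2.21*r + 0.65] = 7.52*r^3 - 15.78*r^2 + 8.12*r + 2.21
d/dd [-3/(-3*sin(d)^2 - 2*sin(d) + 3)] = -6*(3*sin(d) + 1)*cos(d)/(2*sin(d) - 3*cos(d)^2)^2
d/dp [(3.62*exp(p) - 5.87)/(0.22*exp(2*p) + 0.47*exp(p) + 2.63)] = (-0.7964*exp(2*p) + 2.5828*exp(p) + 12.2795)*exp(p)/(0.0484*exp(4*p) + 0.2068*exp(3*p) + 1.3781*exp(2*p) + 2.4722*exp(p) + 6.9169)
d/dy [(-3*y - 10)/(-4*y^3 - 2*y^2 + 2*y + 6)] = (6*y^3 + 3*y^2 - 3*y - (3*y + 10)*(6*y^2 + 2*y - 1) - 9)/(2*(2*y^3 + y^2 - y - 3)^2)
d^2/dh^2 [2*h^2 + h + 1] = 4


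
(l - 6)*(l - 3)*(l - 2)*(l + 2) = l^4 - 9*l^3 + 14*l^2 + 36*l - 72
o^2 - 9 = (o - 3)*(o + 3)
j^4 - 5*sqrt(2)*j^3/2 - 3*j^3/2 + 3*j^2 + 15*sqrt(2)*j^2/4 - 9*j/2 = j*(j - 3/2)*(j - 3*sqrt(2)/2)*(j - sqrt(2))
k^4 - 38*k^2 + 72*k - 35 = (k - 5)*(k - 1)^2*(k + 7)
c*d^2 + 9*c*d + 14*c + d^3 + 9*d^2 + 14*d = (c + d)*(d + 2)*(d + 7)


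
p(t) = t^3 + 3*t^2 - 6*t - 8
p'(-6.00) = 66.00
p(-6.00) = -80.00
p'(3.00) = 39.00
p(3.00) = 28.00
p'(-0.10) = -6.57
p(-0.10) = -7.37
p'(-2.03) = -5.82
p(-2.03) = 8.18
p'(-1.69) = -7.57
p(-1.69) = 5.88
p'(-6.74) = 89.84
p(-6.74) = -137.46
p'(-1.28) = -8.76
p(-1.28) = 2.50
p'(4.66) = 87.11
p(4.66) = 130.38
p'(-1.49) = -8.28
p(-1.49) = 4.29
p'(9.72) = 335.76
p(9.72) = 1135.45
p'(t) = 3*t^2 + 6*t - 6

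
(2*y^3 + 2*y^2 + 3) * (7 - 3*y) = -6*y^4 + 8*y^3 + 14*y^2 - 9*y + 21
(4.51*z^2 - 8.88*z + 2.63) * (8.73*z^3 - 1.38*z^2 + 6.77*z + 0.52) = 39.3723*z^5 - 83.7462*z^4 + 65.747*z^3 - 61.4018*z^2 + 13.1875*z + 1.3676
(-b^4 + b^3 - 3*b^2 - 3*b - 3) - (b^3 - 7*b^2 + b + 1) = -b^4 + 4*b^2 - 4*b - 4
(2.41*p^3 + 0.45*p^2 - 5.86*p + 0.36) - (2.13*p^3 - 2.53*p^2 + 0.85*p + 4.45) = 0.28*p^3 + 2.98*p^2 - 6.71*p - 4.09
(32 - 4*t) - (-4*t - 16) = 48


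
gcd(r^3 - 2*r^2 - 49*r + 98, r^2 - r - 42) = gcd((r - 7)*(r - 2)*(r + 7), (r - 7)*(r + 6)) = r - 7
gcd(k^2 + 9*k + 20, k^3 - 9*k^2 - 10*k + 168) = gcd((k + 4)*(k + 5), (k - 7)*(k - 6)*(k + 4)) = k + 4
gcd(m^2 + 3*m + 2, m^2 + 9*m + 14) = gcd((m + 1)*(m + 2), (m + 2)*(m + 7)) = m + 2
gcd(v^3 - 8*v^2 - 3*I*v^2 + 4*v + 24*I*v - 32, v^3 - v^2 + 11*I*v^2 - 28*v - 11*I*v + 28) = 1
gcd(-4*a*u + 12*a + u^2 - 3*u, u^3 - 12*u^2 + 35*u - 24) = u - 3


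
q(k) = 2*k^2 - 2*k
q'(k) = 4*k - 2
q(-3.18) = 26.58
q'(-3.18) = -14.72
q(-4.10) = 41.82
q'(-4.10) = -18.40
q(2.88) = 10.83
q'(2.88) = 9.52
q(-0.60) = 1.92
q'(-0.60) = -4.40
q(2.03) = 4.18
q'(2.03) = 6.12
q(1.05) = 0.10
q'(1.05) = 2.20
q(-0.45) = 1.30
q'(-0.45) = -3.80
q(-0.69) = 2.33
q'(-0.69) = -4.76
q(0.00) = 0.00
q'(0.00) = -2.00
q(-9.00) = 180.00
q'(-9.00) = -38.00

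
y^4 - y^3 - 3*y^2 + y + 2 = (y - 2)*(y - 1)*(y + 1)^2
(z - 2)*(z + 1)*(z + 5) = z^3 + 4*z^2 - 7*z - 10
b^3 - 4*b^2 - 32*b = b*(b - 8)*(b + 4)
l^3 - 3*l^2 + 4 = (l - 2)^2*(l + 1)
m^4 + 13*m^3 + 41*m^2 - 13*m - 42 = (m - 1)*(m + 1)*(m + 6)*(m + 7)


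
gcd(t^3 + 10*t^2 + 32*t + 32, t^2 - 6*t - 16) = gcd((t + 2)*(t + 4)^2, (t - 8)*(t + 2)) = t + 2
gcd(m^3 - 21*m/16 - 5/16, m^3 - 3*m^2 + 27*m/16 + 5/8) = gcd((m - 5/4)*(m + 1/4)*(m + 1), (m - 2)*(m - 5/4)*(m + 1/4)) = m^2 - m - 5/16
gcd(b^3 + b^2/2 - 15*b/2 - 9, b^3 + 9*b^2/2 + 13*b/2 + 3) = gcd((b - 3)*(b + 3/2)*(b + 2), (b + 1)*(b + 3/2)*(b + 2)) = b^2 + 7*b/2 + 3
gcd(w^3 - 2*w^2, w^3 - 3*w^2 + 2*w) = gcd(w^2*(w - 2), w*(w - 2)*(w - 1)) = w^2 - 2*w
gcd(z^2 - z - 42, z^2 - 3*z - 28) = z - 7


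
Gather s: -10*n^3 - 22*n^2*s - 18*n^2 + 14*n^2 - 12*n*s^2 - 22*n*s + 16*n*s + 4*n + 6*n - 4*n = -10*n^3 - 4*n^2 - 12*n*s^2 + 6*n + s*(-22*n^2 - 6*n)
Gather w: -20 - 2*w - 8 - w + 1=-3*w - 27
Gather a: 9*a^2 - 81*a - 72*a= 9*a^2 - 153*a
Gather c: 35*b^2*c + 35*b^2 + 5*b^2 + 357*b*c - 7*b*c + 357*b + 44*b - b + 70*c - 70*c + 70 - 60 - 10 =40*b^2 + 400*b + c*(35*b^2 + 350*b)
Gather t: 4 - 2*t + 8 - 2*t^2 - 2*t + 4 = -2*t^2 - 4*t + 16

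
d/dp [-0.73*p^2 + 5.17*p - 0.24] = 5.17 - 1.46*p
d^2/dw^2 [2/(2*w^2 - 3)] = 24*(2*w^2 + 1)/(2*w^2 - 3)^3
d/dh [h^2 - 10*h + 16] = 2*h - 10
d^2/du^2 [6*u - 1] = 0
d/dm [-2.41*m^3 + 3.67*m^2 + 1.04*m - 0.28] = -7.23*m^2 + 7.34*m + 1.04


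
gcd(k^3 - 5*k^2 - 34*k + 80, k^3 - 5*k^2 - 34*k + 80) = k^3 - 5*k^2 - 34*k + 80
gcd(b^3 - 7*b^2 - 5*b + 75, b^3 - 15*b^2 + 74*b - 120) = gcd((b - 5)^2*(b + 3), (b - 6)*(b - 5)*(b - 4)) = b - 5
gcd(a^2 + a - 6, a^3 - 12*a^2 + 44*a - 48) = a - 2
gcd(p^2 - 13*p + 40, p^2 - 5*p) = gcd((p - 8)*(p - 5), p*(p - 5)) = p - 5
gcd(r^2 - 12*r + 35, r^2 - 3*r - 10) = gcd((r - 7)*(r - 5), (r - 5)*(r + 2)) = r - 5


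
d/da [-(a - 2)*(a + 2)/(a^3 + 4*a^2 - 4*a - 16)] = 1/(a^2 + 8*a + 16)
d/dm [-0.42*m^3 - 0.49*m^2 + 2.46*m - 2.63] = -1.26*m^2 - 0.98*m + 2.46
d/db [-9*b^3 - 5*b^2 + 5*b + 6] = -27*b^2 - 10*b + 5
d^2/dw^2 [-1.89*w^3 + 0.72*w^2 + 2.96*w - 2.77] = 1.44 - 11.34*w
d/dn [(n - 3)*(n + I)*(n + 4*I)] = 3*n^2 + n*(-6 + 10*I) - 4 - 15*I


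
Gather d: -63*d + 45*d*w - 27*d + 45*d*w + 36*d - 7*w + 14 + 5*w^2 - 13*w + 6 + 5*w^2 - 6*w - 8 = d*(90*w - 54) + 10*w^2 - 26*w + 12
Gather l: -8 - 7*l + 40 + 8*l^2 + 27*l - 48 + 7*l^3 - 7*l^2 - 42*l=7*l^3 + l^2 - 22*l - 16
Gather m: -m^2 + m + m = -m^2 + 2*m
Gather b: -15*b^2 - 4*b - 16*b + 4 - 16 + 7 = -15*b^2 - 20*b - 5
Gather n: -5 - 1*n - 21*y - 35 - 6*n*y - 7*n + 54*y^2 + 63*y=n*(-6*y - 8) + 54*y^2 + 42*y - 40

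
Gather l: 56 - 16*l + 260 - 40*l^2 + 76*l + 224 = -40*l^2 + 60*l + 540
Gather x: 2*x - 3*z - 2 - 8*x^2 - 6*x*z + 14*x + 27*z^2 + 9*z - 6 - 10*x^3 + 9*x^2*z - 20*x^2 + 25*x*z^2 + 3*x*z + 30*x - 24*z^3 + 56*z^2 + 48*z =-10*x^3 + x^2*(9*z - 28) + x*(25*z^2 - 3*z + 46) - 24*z^3 + 83*z^2 + 54*z - 8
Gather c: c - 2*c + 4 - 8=-c - 4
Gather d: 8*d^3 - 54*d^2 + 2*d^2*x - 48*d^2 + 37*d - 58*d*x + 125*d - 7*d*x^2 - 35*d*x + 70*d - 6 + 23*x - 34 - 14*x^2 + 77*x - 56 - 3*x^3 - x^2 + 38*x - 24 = 8*d^3 + d^2*(2*x - 102) + d*(-7*x^2 - 93*x + 232) - 3*x^3 - 15*x^2 + 138*x - 120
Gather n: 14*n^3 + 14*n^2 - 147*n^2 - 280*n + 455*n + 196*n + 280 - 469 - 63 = 14*n^3 - 133*n^2 + 371*n - 252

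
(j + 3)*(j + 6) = j^2 + 9*j + 18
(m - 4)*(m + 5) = m^2 + m - 20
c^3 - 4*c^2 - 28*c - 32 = (c - 8)*(c + 2)^2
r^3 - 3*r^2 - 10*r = r*(r - 5)*(r + 2)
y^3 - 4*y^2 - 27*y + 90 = (y - 6)*(y - 3)*(y + 5)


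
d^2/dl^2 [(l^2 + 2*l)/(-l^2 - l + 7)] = 2*(-l^3 - 21*l^2 - 42*l - 63)/(l^6 + 3*l^5 - 18*l^4 - 41*l^3 + 126*l^2 + 147*l - 343)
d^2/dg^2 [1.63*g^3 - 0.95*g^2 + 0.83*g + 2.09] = 9.78*g - 1.9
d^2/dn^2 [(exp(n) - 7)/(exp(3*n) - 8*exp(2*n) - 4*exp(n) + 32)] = (4*exp(6*n) - 87*exp(5*n) + 696*exp(4*n) - 2184*exp(3*n) + 2880*exp(2*n) - 7152*exp(n) + 128)*exp(n)/(exp(9*n) - 24*exp(8*n) + 180*exp(7*n) - 224*exp(6*n) - 2256*exp(5*n) + 4992*exp(4*n) + 9152*exp(3*n) - 23040*exp(2*n) - 12288*exp(n) + 32768)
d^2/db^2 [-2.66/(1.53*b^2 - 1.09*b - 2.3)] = (-12.453588*b^2 + 8.872164*b + 2.66*(3.06*b - 1.09)*(6.12*b - 2.18) + 18.72108)/(-1.53*b^2 + 1.09*b + 2.3)^3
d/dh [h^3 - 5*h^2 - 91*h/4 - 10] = 3*h^2 - 10*h - 91/4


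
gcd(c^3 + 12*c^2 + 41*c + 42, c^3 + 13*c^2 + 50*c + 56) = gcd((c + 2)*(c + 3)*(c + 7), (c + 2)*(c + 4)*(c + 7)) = c^2 + 9*c + 14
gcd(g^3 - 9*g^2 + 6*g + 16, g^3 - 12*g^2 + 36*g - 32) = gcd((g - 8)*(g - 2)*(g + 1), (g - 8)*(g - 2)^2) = g^2 - 10*g + 16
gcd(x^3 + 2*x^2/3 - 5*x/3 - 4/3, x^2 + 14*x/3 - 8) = x - 4/3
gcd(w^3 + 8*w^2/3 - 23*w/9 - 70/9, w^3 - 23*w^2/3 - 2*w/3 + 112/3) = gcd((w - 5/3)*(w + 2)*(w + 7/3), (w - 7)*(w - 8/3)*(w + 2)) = w + 2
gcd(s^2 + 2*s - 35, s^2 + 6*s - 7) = s + 7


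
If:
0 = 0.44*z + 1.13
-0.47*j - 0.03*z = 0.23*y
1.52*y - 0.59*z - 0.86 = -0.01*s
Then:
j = 0.163926499032882 - 0.48936170212766*y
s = -152.0*y - 65.5227272727273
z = -2.57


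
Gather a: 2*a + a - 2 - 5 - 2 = 3*a - 9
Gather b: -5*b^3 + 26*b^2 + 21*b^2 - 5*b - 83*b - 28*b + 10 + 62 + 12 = -5*b^3 + 47*b^2 - 116*b + 84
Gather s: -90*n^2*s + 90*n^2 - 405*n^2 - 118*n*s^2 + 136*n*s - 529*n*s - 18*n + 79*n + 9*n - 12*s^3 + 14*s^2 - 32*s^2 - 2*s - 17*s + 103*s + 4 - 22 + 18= -315*n^2 + 70*n - 12*s^3 + s^2*(-118*n - 18) + s*(-90*n^2 - 393*n + 84)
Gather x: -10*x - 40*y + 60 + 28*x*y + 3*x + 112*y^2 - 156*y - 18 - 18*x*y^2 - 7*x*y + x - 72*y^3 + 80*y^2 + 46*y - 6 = x*(-18*y^2 + 21*y - 6) - 72*y^3 + 192*y^2 - 150*y + 36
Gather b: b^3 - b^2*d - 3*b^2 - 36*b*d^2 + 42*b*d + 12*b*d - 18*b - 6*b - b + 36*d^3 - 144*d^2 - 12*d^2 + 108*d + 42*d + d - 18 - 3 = b^3 + b^2*(-d - 3) + b*(-36*d^2 + 54*d - 25) + 36*d^3 - 156*d^2 + 151*d - 21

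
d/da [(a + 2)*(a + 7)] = 2*a + 9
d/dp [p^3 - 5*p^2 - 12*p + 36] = 3*p^2 - 10*p - 12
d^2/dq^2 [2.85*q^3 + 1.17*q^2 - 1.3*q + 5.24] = 17.1*q + 2.34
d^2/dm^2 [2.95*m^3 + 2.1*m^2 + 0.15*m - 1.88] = 17.7*m + 4.2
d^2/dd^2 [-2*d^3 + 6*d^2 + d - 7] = 12 - 12*d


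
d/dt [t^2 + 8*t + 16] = 2*t + 8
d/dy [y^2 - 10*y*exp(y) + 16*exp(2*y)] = -10*y*exp(y) + 2*y + 32*exp(2*y) - 10*exp(y)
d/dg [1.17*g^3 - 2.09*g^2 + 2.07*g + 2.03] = 3.51*g^2 - 4.18*g + 2.07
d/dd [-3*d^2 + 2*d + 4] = 2 - 6*d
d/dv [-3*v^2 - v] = -6*v - 1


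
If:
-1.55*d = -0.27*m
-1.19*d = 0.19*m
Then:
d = 0.00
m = 0.00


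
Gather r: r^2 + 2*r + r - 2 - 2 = r^2 + 3*r - 4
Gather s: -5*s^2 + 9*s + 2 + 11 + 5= -5*s^2 + 9*s + 18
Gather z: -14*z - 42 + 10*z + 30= -4*z - 12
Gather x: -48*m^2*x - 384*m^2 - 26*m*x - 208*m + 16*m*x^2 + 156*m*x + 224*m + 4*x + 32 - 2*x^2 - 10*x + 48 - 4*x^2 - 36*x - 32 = -384*m^2 + 16*m + x^2*(16*m - 6) + x*(-48*m^2 + 130*m - 42) + 48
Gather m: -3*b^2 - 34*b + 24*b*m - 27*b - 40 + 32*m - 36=-3*b^2 - 61*b + m*(24*b + 32) - 76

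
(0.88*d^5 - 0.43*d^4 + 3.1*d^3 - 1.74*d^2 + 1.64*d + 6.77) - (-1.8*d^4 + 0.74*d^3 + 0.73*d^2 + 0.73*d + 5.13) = 0.88*d^5 + 1.37*d^4 + 2.36*d^3 - 2.47*d^2 + 0.91*d + 1.64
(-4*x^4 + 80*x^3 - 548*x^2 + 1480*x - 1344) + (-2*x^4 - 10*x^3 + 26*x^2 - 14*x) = -6*x^4 + 70*x^3 - 522*x^2 + 1466*x - 1344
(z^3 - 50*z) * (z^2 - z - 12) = z^5 - z^4 - 62*z^3 + 50*z^2 + 600*z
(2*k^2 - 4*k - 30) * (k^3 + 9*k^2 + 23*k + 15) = 2*k^5 + 14*k^4 - 20*k^3 - 332*k^2 - 750*k - 450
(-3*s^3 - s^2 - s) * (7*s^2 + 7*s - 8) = -21*s^5 - 28*s^4 + 10*s^3 + s^2 + 8*s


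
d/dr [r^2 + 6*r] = 2*r + 6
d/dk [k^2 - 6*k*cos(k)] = 6*k*sin(k) + 2*k - 6*cos(k)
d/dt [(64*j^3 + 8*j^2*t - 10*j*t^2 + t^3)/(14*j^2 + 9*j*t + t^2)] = (-116*j^2 + 14*j*t + t^2)/(49*j^2 + 14*j*t + t^2)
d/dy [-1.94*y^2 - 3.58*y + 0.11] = -3.88*y - 3.58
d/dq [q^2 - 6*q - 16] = 2*q - 6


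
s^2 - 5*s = s*(s - 5)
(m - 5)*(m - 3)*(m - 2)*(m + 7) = m^4 - 3*m^3 - 39*m^2 + 187*m - 210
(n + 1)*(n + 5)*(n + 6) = n^3 + 12*n^2 + 41*n + 30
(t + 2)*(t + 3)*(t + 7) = t^3 + 12*t^2 + 41*t + 42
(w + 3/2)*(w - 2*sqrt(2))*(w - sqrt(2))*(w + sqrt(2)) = w^4 - 2*sqrt(2)*w^3 + 3*w^3/2 - 3*sqrt(2)*w^2 - 2*w^2 - 3*w + 4*sqrt(2)*w + 6*sqrt(2)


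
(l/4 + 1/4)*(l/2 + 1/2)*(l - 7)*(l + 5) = l^4/8 - 19*l^2/4 - 9*l - 35/8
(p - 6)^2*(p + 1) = p^3 - 11*p^2 + 24*p + 36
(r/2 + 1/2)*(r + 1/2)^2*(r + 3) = r^4/2 + 5*r^3/2 + 29*r^2/8 + 2*r + 3/8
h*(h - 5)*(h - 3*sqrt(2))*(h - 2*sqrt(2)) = h^4 - 5*sqrt(2)*h^3 - 5*h^3 + 12*h^2 + 25*sqrt(2)*h^2 - 60*h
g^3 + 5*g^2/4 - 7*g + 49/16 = (g - 7/4)*(g - 1/2)*(g + 7/2)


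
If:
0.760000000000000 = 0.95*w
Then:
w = 0.80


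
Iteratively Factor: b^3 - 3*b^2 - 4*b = (b + 1)*(b^2 - 4*b) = (b - 4)*(b + 1)*(b)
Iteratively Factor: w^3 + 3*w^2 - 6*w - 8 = (w + 1)*(w^2 + 2*w - 8) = (w - 2)*(w + 1)*(w + 4)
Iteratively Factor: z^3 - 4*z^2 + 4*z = (z - 2)*(z^2 - 2*z) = (z - 2)^2*(z)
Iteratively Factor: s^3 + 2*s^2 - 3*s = (s)*(s^2 + 2*s - 3) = s*(s - 1)*(s + 3)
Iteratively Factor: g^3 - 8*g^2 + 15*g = (g - 3)*(g^2 - 5*g) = (g - 5)*(g - 3)*(g)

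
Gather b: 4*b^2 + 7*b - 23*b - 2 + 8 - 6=4*b^2 - 16*b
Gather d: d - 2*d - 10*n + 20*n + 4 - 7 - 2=-d + 10*n - 5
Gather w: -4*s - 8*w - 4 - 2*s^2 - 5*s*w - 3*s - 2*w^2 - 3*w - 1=-2*s^2 - 7*s - 2*w^2 + w*(-5*s - 11) - 5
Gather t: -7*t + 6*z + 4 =-7*t + 6*z + 4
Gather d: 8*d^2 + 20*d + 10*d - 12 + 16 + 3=8*d^2 + 30*d + 7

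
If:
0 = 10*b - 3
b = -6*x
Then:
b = 3/10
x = -1/20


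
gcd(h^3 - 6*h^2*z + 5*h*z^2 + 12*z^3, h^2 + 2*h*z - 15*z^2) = -h + 3*z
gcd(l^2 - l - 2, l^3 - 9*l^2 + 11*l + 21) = l + 1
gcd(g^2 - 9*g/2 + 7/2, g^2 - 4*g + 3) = g - 1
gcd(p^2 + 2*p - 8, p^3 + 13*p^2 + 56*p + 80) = p + 4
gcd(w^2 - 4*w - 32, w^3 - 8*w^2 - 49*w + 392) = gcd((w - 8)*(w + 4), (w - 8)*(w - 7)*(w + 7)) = w - 8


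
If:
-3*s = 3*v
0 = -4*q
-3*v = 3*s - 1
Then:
No Solution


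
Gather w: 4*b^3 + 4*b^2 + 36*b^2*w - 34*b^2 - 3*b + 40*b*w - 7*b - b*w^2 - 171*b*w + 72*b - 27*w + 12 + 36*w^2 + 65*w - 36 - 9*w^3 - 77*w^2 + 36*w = 4*b^3 - 30*b^2 + 62*b - 9*w^3 + w^2*(-b - 41) + w*(36*b^2 - 131*b + 74) - 24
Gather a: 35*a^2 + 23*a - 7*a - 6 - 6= 35*a^2 + 16*a - 12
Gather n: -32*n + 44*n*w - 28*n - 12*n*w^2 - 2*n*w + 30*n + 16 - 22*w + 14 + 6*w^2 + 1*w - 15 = n*(-12*w^2 + 42*w - 30) + 6*w^2 - 21*w + 15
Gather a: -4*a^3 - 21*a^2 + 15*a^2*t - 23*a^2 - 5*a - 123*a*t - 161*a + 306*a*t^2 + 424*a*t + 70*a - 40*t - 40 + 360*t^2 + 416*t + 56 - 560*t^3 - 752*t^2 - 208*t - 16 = -4*a^3 + a^2*(15*t - 44) + a*(306*t^2 + 301*t - 96) - 560*t^3 - 392*t^2 + 168*t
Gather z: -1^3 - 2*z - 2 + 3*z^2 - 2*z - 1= 3*z^2 - 4*z - 4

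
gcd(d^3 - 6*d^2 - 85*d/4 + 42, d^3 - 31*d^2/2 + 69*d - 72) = d^2 - 19*d/2 + 12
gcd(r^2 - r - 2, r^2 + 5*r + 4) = r + 1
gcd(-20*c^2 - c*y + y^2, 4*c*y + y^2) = 4*c + y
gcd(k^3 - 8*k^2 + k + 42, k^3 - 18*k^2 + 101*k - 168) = k^2 - 10*k + 21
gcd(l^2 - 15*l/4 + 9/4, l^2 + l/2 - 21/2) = l - 3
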